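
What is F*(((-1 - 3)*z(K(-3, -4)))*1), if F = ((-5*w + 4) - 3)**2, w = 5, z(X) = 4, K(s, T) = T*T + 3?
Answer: -9216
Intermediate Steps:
K(s, T) = 3 + T**2 (K(s, T) = T**2 + 3 = 3 + T**2)
F = 576 (F = ((-5*5 + 4) - 3)**2 = ((-25 + 4) - 3)**2 = (-21 - 3)**2 = (-24)**2 = 576)
F*(((-1 - 3)*z(K(-3, -4)))*1) = 576*(((-1 - 3)*4)*1) = 576*(-4*4*1) = 576*(-16*1) = 576*(-16) = -9216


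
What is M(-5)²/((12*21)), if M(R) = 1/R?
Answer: 1/6300 ≈ 0.00015873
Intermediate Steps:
M(-5)²/((12*21)) = (1/(-5))²/((12*21)) = (-⅕)²/252 = (1/25)*(1/252) = 1/6300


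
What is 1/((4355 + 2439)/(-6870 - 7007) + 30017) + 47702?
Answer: 19869748877607/416539115 ≈ 47702.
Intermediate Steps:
1/((4355 + 2439)/(-6870 - 7007) + 30017) + 47702 = 1/(6794/(-13877) + 30017) + 47702 = 1/(6794*(-1/13877) + 30017) + 47702 = 1/(-6794/13877 + 30017) + 47702 = 1/(416539115/13877) + 47702 = 13877/416539115 + 47702 = 19869748877607/416539115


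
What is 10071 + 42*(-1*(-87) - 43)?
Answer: 11919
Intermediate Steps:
10071 + 42*(-1*(-87) - 43) = 10071 + 42*(87 - 43) = 10071 + 42*44 = 10071 + 1848 = 11919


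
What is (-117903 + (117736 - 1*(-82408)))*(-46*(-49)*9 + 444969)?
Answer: 38263036455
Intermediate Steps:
(-117903 + (117736 - 1*(-82408)))*(-46*(-49)*9 + 444969) = (-117903 + (117736 + 82408))*(2254*9 + 444969) = (-117903 + 200144)*(20286 + 444969) = 82241*465255 = 38263036455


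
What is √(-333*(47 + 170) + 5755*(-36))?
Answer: 3*I*√31049 ≈ 528.62*I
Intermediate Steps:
√(-333*(47 + 170) + 5755*(-36)) = √(-333*217 - 207180) = √(-72261 - 207180) = √(-279441) = 3*I*√31049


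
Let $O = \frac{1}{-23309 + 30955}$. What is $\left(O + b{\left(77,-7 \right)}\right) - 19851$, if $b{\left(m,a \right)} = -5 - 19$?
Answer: $- \frac{151964249}{7646} \approx -19875.0$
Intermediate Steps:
$b{\left(m,a \right)} = -24$ ($b{\left(m,a \right)} = -5 - 19 = -24$)
$O = \frac{1}{7646} \approx 0.00013079$
$\left(O + b{\left(77,-7 \right)}\right) - 19851 = \left(\frac{1}{7646} - 24\right) - 19851 = - \frac{183503}{7646} - 19851 = - \frac{151964249}{7646}$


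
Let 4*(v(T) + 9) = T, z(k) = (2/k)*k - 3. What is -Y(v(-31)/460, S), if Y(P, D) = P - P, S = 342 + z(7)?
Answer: 0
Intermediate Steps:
z(k) = -1 (z(k) = 2 - 3 = -1)
v(T) = -9 + T/4
S = 341 (S = 342 - 1 = 341)
Y(P, D) = 0
-Y(v(-31)/460, S) = -1*0 = 0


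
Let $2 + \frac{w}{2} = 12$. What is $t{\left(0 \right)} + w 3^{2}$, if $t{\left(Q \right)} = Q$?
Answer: $180$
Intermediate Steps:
$w = 20$ ($w = -4 + 2 \cdot 12 = -4 + 24 = 20$)
$t{\left(0 \right)} + w 3^{2} = 0 + 20 \cdot 3^{2} = 0 + 20 \cdot 9 = 0 + 180 = 180$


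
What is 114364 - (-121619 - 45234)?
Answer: 281217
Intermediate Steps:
114364 - (-121619 - 45234) = 114364 - 1*(-166853) = 114364 + 166853 = 281217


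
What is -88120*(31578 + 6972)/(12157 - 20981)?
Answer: 424628250/1103 ≈ 3.8498e+5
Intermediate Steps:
-88120*(31578 + 6972)/(12157 - 20981) = -88120/((-8824/38550)) = -88120/((-8824*1/38550)) = -88120/(-4412/19275) = -88120*(-19275/4412) = 424628250/1103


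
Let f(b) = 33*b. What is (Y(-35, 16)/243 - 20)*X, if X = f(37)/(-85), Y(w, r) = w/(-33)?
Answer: 1186553/4131 ≈ 287.23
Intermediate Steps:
Y(w, r) = -w/33 (Y(w, r) = w*(-1/33) = -w/33)
X = -1221/85 (X = (33*37)/(-85) = 1221*(-1/85) = -1221/85 ≈ -14.365)
(Y(-35, 16)/243 - 20)*X = (-1/33*(-35)/243 - 20)*(-1221/85) = ((35/33)*(1/243) - 20)*(-1221/85) = (35/8019 - 20)*(-1221/85) = -160345/8019*(-1221/85) = 1186553/4131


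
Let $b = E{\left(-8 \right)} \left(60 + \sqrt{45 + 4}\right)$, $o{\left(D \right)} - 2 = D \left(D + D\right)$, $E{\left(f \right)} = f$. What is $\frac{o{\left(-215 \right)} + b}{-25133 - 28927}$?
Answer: $- \frac{22979}{13515} \approx -1.7003$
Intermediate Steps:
$o{\left(D \right)} = 2 + 2 D^{2}$ ($o{\left(D \right)} = 2 + D \left(D + D\right) = 2 + D 2 D = 2 + 2 D^{2}$)
$b = -536$ ($b = - 8 \left(60 + \sqrt{45 + 4}\right) = - 8 \left(60 + \sqrt{49}\right) = - 8 \left(60 + 7\right) = \left(-8\right) 67 = -536$)
$\frac{o{\left(-215 \right)} + b}{-25133 - 28927} = \frac{\left(2 + 2 \left(-215\right)^{2}\right) - 536}{-25133 - 28927} = \frac{\left(2 + 2 \cdot 46225\right) - 536}{-54060} = \left(\left(2 + 92450\right) - 536\right) \left(- \frac{1}{54060}\right) = \left(92452 - 536\right) \left(- \frac{1}{54060}\right) = 91916 \left(- \frac{1}{54060}\right) = - \frac{22979}{13515}$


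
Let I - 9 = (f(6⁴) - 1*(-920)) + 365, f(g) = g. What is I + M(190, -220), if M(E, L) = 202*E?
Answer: 40970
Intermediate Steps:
I = 2590 (I = 9 + ((6⁴ - 1*(-920)) + 365) = 9 + ((1296 + 920) + 365) = 9 + (2216 + 365) = 9 + 2581 = 2590)
I + M(190, -220) = 2590 + 202*190 = 2590 + 38380 = 40970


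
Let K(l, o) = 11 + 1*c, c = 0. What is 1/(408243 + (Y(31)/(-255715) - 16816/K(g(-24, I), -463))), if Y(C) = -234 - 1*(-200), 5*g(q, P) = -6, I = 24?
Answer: 2812865/1144032343129 ≈ 2.4587e-6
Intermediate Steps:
g(q, P) = -6/5 (g(q, P) = (1/5)*(-6) = -6/5)
K(l, o) = 11 (K(l, o) = 11 + 1*0 = 11 + 0 = 11)
Y(C) = -34 (Y(C) = -234 + 200 = -34)
1/(408243 + (Y(31)/(-255715) - 16816/K(g(-24, I), -463))) = 1/(408243 + (-34/(-255715) - 16816/11)) = 1/(408243 + (-34*(-1/255715) - 16816*1/11)) = 1/(408243 + (34/255715 - 16816/11)) = 1/(408243 - 4300103066/2812865) = 1/(1144032343129/2812865) = 2812865/1144032343129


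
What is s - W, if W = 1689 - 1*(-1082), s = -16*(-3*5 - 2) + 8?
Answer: -2491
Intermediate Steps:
s = 280 (s = -16*(-15 - 2) + 8 = -16*(-17) + 8 = 272 + 8 = 280)
W = 2771 (W = 1689 + 1082 = 2771)
s - W = 280 - 1*2771 = 280 - 2771 = -2491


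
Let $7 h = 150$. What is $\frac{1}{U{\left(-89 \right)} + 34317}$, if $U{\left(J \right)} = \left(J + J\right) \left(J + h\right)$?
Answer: $\frac{7}{324413} \approx 2.1577 \cdot 10^{-5}$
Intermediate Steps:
$h = \frac{150}{7}$ ($h = \frac{1}{7} \cdot 150 = \frac{150}{7} \approx 21.429$)
$U{\left(J \right)} = 2 J \left(\frac{150}{7} + J\right)$ ($U{\left(J \right)} = \left(J + J\right) \left(J + \frac{150}{7}\right) = 2 J \left(\frac{150}{7} + J\right)$)
$\frac{1}{U{\left(-89 \right)} + 34317} = \frac{1}{\frac{2}{7} \left(-89\right) \left(150 + 7 \left(-89\right)\right) + 34317} = \frac{1}{\frac{2}{7} \left(-89\right) \left(150 - 623\right) + 34317} = \frac{1}{\frac{2}{7} \left(-89\right) \left(-473\right) + 34317} = \frac{1}{\frac{84194}{7} + 34317} = \frac{1}{\frac{324413}{7}} = \frac{7}{324413}$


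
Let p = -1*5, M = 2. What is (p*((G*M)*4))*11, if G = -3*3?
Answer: 3960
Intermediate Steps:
p = -5
G = -9
(p*((G*M)*4))*11 = -5*(-9*2)*4*11 = -(-90)*4*11 = -5*(-72)*11 = 360*11 = 3960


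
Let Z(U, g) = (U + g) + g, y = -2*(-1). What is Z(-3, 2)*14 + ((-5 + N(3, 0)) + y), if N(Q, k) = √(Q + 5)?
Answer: 11 + 2*√2 ≈ 13.828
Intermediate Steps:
y = 2
N(Q, k) = √(5 + Q)
Z(U, g) = U + 2*g
Z(-3, 2)*14 + ((-5 + N(3, 0)) + y) = (-3 + 2*2)*14 + ((-5 + √(5 + 3)) + 2) = (-3 + 4)*14 + ((-5 + √8) + 2) = 1*14 + ((-5 + 2*√2) + 2) = 14 + (-3 + 2*√2) = 11 + 2*√2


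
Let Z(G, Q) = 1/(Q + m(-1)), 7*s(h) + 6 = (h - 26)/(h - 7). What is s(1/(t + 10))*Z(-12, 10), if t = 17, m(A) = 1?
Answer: -61/2068 ≈ -0.029497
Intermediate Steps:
s(h) = -6/7 + (-26 + h)/(7*(-7 + h)) (s(h) = -6/7 + ((h - 26)/(h - 7))/7 = -6/7 + ((-26 + h)/(-7 + h))/7 = -6/7 + (-26 + h)/(7*(-7 + h)))
Z(G, Q) = 1/(1 + Q) (Z(G, Q) = 1/(Q + 1) = 1/(1 + Q))
s(1/(t + 10))*Z(-12, 10) = ((16 - 5/(17 + 10))/(7*(-7 + 1/(17 + 10))))/(1 + 10) = ((16 - 5/27)/(7*(-7 + 1/27)))/11 = ((16 - 5*1/27)/(7*(-7 + 1/27)))*(1/11) = ((16 - 5/27)/(7*(-188/27)))*(1/11) = ((⅐)*(-27/188)*(427/27))*(1/11) = -61/188*1/11 = -61/2068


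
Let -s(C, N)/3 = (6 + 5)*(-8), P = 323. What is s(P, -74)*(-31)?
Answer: -8184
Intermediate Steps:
s(C, N) = 264 (s(C, N) = -3*(6 + 5)*(-8) = -33*(-8) = -3*(-88) = 264)
s(P, -74)*(-31) = 264*(-31) = -8184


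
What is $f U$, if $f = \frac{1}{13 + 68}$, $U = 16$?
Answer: $\frac{16}{81} \approx 0.19753$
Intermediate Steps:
$f = \frac{1}{81} \approx 0.012346$
$f U = \frac{1}{81} \cdot 16 = \frac{16}{81}$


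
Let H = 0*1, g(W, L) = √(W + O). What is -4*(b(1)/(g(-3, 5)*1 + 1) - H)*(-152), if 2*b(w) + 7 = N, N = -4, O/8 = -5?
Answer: 3344*I/(√43 - I) ≈ -76.0 + 498.37*I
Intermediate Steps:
O = -40 (O = 8*(-5) = -40)
g(W, L) = √(-40 + W) (g(W, L) = √(W - 40) = √(-40 + W))
b(w) = -11/2 (b(w) = -7/2 + (½)*(-4) = -7/2 - 2 = -11/2)
H = 0
-4*(b(1)/(g(-3, 5)*1 + 1) - H)*(-152) = -4*(-11/(2*(√(-40 - 3)*1 + 1)) - 1*0)*(-152) = -4*(-11/(2*(√(-43)*1 + 1)) + 0)*(-152) = -4*(-11/(2*((I*√43)*1 + 1)) + 0)*(-152) = -4*(-11/(2*(I*√43 + 1)) + 0)*(-152) = -4*(-11/(2*(1 + I*√43)) + 0)*(-152) = -(-22)/(1 + I*√43)*(-152) = (22/(1 + I*√43))*(-152) = -3344/(1 + I*√43)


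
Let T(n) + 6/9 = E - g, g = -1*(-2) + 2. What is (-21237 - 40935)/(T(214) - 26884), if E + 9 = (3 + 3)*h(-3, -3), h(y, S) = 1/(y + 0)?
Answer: 186516/80699 ≈ 2.3113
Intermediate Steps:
h(y, S) = 1/y
g = 4 (g = 2 + 2 = 4)
E = -11 (E = -9 + (3 + 3)/(-3) = -9 + 6*(-⅓) = -9 - 2 = -11)
T(n) = -47/3 (T(n) = -⅔ + (-11 - 1*4) = -⅔ + (-11 - 4) = -⅔ - 15 = -47/3)
(-21237 - 40935)/(T(214) - 26884) = (-21237 - 40935)/(-47/3 - 26884) = -62172/(-80699/3) = -62172*(-3/80699) = 186516/80699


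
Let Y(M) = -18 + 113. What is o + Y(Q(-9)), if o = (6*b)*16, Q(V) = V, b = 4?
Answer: 479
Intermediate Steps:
Y(M) = 95
o = 384 (o = (6*4)*16 = 24*16 = 384)
o + Y(Q(-9)) = 384 + 95 = 479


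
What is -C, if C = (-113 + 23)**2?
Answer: -8100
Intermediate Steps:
C = 8100 (C = (-90)**2 = 8100)
-C = -1*8100 = -8100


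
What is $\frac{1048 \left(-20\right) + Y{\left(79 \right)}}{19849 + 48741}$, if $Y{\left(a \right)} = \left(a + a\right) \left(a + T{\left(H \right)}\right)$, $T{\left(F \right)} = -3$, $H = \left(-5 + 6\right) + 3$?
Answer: $- \frac{4476}{34295} \approx -0.13051$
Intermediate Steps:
$H = 4$ ($H = 1 + 3 = 4$)
$Y{\left(a \right)} = 2 a \left(-3 + a\right)$ ($Y{\left(a \right)} = \left(a + a\right) \left(a - 3\right) = 2 a \left(-3 + a\right)$)
$\frac{1048 \left(-20\right) + Y{\left(79 \right)}}{19849 + 48741} = \frac{1048 \left(-20\right) + 2 \cdot 79 \left(-3 + 79\right)}{19849 + 48741} = \frac{-20960 + 2 \cdot 79 \cdot 76}{68590} = \left(-20960 + 12008\right) \frac{1}{68590} = \left(-8952\right) \frac{1}{68590} = - \frac{4476}{34295}$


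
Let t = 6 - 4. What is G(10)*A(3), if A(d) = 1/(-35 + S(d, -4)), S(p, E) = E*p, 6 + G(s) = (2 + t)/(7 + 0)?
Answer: 38/329 ≈ 0.11550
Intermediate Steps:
t = 2
G(s) = -38/7 (G(s) = -6 + (2 + 2)/(7 + 0) = -6 + 4/7 = -38/7)
A(d) = 1/(-35 - 4*d)
G(10)*A(3) = -(-38)/(7*(35 + 4*3)) = -(-38)/(7*(35 + 12)) = -(-38)/(7*47) = -38/7*(-1/47) = 38/329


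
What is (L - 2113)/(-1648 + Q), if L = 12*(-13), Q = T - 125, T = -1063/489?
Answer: 1109541/868060 ≈ 1.2782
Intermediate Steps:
T = -1063/489 (T = -1063*1/489 = -1063/489 ≈ -2.1738)
Q = -62188/489 (Q = -1063/489 - 125 = -62188/489 ≈ -127.17)
L = -156
(L - 2113)/(-1648 + Q) = (-156 - 2113)/(-1648 - 62188/489) = -2269/(-868060/489) = -2269*(-489/868060) = 1109541/868060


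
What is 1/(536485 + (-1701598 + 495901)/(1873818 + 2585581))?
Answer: 4459399/2392399466818 ≈ 1.8640e-6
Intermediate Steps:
1/(536485 + (-1701598 + 495901)/(1873818 + 2585581)) = 1/(536485 - 1205697/4459399) = 1/(2392399466818/4459399) = 4459399/2392399466818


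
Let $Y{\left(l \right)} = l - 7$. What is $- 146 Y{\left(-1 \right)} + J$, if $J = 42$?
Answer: $1210$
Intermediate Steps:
$Y{\left(l \right)} = -7 + l$ ($Y{\left(l \right)} = l - 7 = -7 + l$)
$- 146 Y{\left(-1 \right)} + J = - 146 \left(-7 - 1\right) + 42 = \left(-146\right) \left(-8\right) + 42 = 1168 + 42 = 1210$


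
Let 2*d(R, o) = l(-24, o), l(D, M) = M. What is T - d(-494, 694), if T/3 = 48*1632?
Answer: 234661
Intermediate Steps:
T = 235008 (T = 3*(48*1632) = 3*78336 = 235008)
d(R, o) = o/2
T - d(-494, 694) = 235008 - 694/2 = 235008 - 1*347 = 235008 - 347 = 234661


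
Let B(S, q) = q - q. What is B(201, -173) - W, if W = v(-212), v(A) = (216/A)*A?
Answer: -216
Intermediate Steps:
B(S, q) = 0
v(A) = 216
W = 216
B(201, -173) - W = 0 - 1*216 = 0 - 216 = -216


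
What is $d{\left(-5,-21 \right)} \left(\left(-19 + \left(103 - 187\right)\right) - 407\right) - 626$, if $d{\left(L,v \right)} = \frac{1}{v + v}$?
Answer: $- \frac{4297}{7} \approx -613.86$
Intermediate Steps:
$d{\left(L,v \right)} = \frac{1}{2 v}$
$d{\left(-5,-21 \right)} \left(\left(-19 + \left(103 - 187\right)\right) - 407\right) - 626 = \frac{1}{2 \left(-21\right)} \left(\left(-19 + \left(103 - 187\right)\right) - 407\right) - 626 = \frac{1}{2} \left(- \frac{1}{21}\right) \left(\left(-19 + \left(103 - 187\right)\right) - 407\right) - 626 = - \frac{\left(-19 - 84\right) - 407}{42} - 626 = - \frac{-103 - 407}{42} - 626 = \left(- \frac{1}{42}\right) \left(-510\right) - 626 = \frac{85}{7} - 626 = - \frac{4297}{7}$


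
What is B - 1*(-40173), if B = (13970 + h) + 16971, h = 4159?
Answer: 75273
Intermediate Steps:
B = 35100 (B = (13970 + 4159) + 16971 = 18129 + 16971 = 35100)
B - 1*(-40173) = 35100 - 1*(-40173) = 35100 + 40173 = 75273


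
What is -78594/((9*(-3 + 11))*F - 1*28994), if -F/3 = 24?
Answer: 39297/17089 ≈ 2.2995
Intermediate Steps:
F = -72 (F = -3*24 = -72)
-78594/((9*(-3 + 11))*F - 1*28994) = -78594/((9*(-3 + 11))*(-72) - 1*28994) = -78594/((9*8)*(-72) - 28994) = -78594/(72*(-72) - 28994) = -78594/(-5184 - 28994) = -78594/(-34178) = -78594*(-1/34178) = 39297/17089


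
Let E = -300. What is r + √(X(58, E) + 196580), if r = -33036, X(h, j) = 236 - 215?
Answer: -33036 + 47*√89 ≈ -32593.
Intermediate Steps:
X(h, j) = 21
r + √(X(58, E) + 196580) = -33036 + √(21 + 196580) = -33036 + √196601 = -33036 + 47*√89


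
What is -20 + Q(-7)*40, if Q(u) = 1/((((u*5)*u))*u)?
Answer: -6868/343 ≈ -20.023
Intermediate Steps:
Q(u) = 1/(5*u³) (Q(u) = 1/((((5*u)*u))*u) = 1/(((5*u²))*u) = (1/(5*u²))/u = 1/(5*u³))
-20 + Q(-7)*40 = -20 + ((⅕)/(-7)³)*40 = -20 + ((⅕)*(-1/343))*40 = -20 - 1/1715*40 = -20 - 8/343 = -6868/343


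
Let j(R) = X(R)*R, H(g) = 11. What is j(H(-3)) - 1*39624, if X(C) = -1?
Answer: -39635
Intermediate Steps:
j(R) = -R
j(H(-3)) - 1*39624 = -1*11 - 1*39624 = -11 - 39624 = -39635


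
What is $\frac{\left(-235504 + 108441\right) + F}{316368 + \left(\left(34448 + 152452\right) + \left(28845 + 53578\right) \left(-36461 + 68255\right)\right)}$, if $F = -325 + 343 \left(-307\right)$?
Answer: $- \frac{77563}{873686710} \approx -8.8777 \cdot 10^{-5}$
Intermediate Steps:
$F = -105626$ ($F = -325 - 105301 = -105626$)
$\frac{\left(-235504 + 108441\right) + F}{316368 + \left(\left(34448 + 152452\right) + \left(28845 + 53578\right) \left(-36461 + 68255\right)\right)} = \frac{\left(-235504 + 108441\right) - 105626}{316368 + \left(\left(34448 + 152452\right) + \left(28845 + 53578\right) \left(-36461 + 68255\right)\right)} = \frac{-127063 - 105626}{316368 + \left(186900 + 82423 \cdot 31794\right)} = - \frac{232689}{316368 + \left(186900 + 2620556862\right)} = - \frac{232689}{316368 + 2620743762} = - \frac{232689}{2621060130} = \left(-232689\right) \frac{1}{2621060130} = - \frac{77563}{873686710}$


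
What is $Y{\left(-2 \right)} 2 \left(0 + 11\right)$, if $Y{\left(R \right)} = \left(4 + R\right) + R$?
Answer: $0$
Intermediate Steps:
$Y{\left(R \right)} = 4 + 2 R$
$Y{\left(-2 \right)} 2 \left(0 + 11\right) = \left(4 + 2 \left(-2\right)\right) 2 \left(0 + 11\right) = \left(4 - 4\right) 2 \cdot 11 = 0 \cdot 2 \cdot 11 = 0 \cdot 11 = 0$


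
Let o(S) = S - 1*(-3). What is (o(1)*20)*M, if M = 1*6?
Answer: 480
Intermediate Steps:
M = 6
o(S) = 3 + S (o(S) = S + 3 = 3 + S)
(o(1)*20)*M = ((3 + 1)*20)*6 = (4*20)*6 = 80*6 = 480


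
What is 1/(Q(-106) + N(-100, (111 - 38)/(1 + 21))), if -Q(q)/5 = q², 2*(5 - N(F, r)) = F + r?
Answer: -44/2469573 ≈ -1.7817e-5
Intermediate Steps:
N(F, r) = 5 - F/2 - r/2 (N(F, r) = 5 - (F + r)/2 = 5 + (-F/2 - r/2) = 5 - F/2 - r/2)
Q(q) = -5*q²
1/(Q(-106) + N(-100, (111 - 38)/(1 + 21))) = 1/(-5*(-106)² + (5 - ½*(-100) - (111 - 38)/(2*(1 + 21)))) = 1/(-5*11236 + (5 + 50 - 73/(2*22))) = 1/(-56180 + (5 + 50 - 73/(2*22))) = 1/(-56180 + (5 + 50 - ½*73/22)) = 1/(-56180 + (5 + 50 - 73/44)) = 1/(-56180 + 2347/44) = 1/(-2469573/44) = -44/2469573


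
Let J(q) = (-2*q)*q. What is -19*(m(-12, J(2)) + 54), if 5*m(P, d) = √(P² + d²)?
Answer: -1026 - 76*√13/5 ≈ -1080.8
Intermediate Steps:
J(q) = -2*q²
m(P, d) = √(P² + d²)/5
-19*(m(-12, J(2)) + 54) = -19*(√((-12)² + (-2*2²)²)/5 + 54) = -19*(√(144 + (-2*4)²)/5 + 54) = -19*(√(144 + (-8)²)/5 + 54) = -19*(√(144 + 64)/5 + 54) = -19*(√208/5 + 54) = -19*((4*√13)/5 + 54) = -19*(4*√13/5 + 54) = -19*(54 + 4*√13/5) = -1026 - 76*√13/5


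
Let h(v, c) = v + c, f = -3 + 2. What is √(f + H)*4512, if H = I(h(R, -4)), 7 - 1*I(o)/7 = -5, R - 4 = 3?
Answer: 4512*√83 ≈ 41106.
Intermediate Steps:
f = -1
R = 7 (R = 4 + 3 = 7)
h(v, c) = c + v
I(o) = 84 (I(o) = 49 - 7*(-5) = 49 + 35 = 84)
H = 84
√(f + H)*4512 = √(-1 + 84)*4512 = √83*4512 = 4512*√83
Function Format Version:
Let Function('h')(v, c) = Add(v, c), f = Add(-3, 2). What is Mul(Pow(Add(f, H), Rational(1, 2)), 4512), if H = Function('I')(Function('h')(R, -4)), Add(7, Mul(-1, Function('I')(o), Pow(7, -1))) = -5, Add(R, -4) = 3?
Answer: Mul(4512, Pow(83, Rational(1, 2))) ≈ 41106.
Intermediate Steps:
f = -1
R = 7 (R = Add(4, 3) = 7)
Function('h')(v, c) = Add(c, v)
Function('I')(o) = 84 (Function('I')(o) = Add(49, Mul(-7, -5)) = Add(49, 35) = 84)
H = 84
Mul(Pow(Add(f, H), Rational(1, 2)), 4512) = Mul(Pow(Add(-1, 84), Rational(1, 2)), 4512) = Mul(Pow(83, Rational(1, 2)), 4512) = Mul(4512, Pow(83, Rational(1, 2)))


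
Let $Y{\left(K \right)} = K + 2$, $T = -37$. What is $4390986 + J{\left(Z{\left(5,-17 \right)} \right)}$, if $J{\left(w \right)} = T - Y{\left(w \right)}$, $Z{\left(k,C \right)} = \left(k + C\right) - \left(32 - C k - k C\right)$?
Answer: $4391161$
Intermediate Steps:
$Z{\left(k,C \right)} = -32 + C + k + 2 C k$ ($Z{\left(k,C \right)} = \left(C + k\right) + \left(\left(C k + C k\right) - 32\right) = \left(C + k\right) + \left(2 C k - 32\right) = \left(C + k\right) + \left(-32 + 2 C k\right) = -32 + C + k + 2 C k$)
$Y{\left(K \right)} = 2 + K$
$J{\left(w \right)} = -39 - w$ ($J{\left(w \right)} = -37 - \left(2 + w\right) = -39 - w$)
$4390986 + J{\left(Z{\left(5,-17 \right)} \right)} = 4390986 - \left(-5 + 2 \left(-17\right) 5\right) = 4390986 - -175 = 4390986 + \left(-39 + 214\right) = 4390986 + 175 = 4391161$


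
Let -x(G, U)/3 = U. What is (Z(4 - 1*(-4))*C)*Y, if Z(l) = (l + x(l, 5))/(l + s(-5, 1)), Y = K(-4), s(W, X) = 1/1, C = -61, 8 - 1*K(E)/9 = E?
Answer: 5124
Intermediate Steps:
x(G, U) = -3*U
K(E) = 72 - 9*E
s(W, X) = 1
Y = 108 (Y = 72 - 9*(-4) = 72 + 36 = 108)
Z(l) = (-15 + l)/(1 + l) (Z(l) = (l - 3*5)/(l + 1) = (l - 15)/(1 + l) = (-15 + l)/(1 + l))
(Z(4 - 1*(-4))*C)*Y = (((-15 + (4 - 1*(-4)))/(1 + (4 - 1*(-4))))*(-61))*108 = (((-15 + (4 + 4))/(1 + (4 + 4)))*(-61))*108 = (((-15 + 8)/(1 + 8))*(-61))*108 = ((-7/9)*(-61))*108 = (((1/9)*(-7))*(-61))*108 = -7/9*(-61)*108 = (427/9)*108 = 5124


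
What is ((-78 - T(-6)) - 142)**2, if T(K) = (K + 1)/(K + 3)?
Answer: 442225/9 ≈ 49136.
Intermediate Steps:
T(K) = (1 + K)/(3 + K)
((-78 - T(-6)) - 142)**2 = ((-78 - (1 - 6)/(3 - 6)) - 142)**2 = ((-78 - (-5)/(-3)) - 142)**2 = ((-78 - (-1)*(-5)/3) - 142)**2 = ((-78 - 1*5/3) - 142)**2 = ((-78 - 5/3) - 142)**2 = (-239/3 - 142)**2 = (-665/3)**2 = 442225/9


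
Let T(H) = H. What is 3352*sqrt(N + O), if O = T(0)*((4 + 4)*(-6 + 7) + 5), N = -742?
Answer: 3352*I*sqrt(742) ≈ 91307.0*I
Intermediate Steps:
O = 0 (O = 0*((4 + 4)*(-6 + 7) + 5) = 0*(8*1 + 5) = 0*(8 + 5) = 0*13 = 0)
3352*sqrt(N + O) = 3352*sqrt(-742 + 0) = 3352*sqrt(-742) = 3352*(I*sqrt(742)) = 3352*I*sqrt(742)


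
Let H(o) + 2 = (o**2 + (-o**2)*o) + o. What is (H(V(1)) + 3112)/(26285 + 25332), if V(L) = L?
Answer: 3111/51617 ≈ 0.060271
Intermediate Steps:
H(o) = -2 + o + o**2 - o**3 (H(o) = -2 + ((o**2 + (-o**2)*o) + o) = -2 + ((o**2 - o**3) + o) = -2 + (o + o**2 - o**3) = -2 + o + o**2 - o**3)
(H(V(1)) + 3112)/(26285 + 25332) = ((-2 + 1 + 1**2 - 1*1**3) + 3112)/(26285 + 25332) = ((-2 + 1 + 1 - 1*1) + 3112)/51617 = ((-2 + 1 + 1 - 1) + 3112)*(1/51617) = (-1 + 3112)*(1/51617) = 3111*(1/51617) = 3111/51617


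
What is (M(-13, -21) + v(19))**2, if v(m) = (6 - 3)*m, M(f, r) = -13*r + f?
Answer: 100489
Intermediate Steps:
M(f, r) = f - 13*r
v(m) = 3*m
(M(-13, -21) + v(19))**2 = ((-13 - 13*(-21)) + 3*19)**2 = ((-13 + 273) + 57)**2 = (260 + 57)**2 = 317**2 = 100489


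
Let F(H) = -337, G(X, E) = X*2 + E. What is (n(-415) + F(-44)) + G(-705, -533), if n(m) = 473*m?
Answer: -198575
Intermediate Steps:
G(X, E) = E + 2*X (G(X, E) = 2*X + E = E + 2*X)
(n(-415) + F(-44)) + G(-705, -533) = (473*(-415) - 337) + (-533 + 2*(-705)) = (-196295 - 337) + (-533 - 1410) = -196632 - 1943 = -198575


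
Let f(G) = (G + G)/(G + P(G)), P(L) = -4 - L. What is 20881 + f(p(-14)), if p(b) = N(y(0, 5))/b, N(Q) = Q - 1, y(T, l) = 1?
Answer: 20881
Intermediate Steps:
N(Q) = -1 + Q
p(b) = 0 (p(b) = (-1 + 1)/b = 0/b = 0)
f(G) = -G/2 (f(G) = (G + G)/(G + (-4 - G)) = (2*G)/(-4) = (2*G)*(-¼) = -G/2)
20881 + f(p(-14)) = 20881 - ½*0 = 20881 + 0 = 20881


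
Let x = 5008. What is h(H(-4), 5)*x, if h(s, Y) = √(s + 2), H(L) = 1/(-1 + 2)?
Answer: 5008*√3 ≈ 8674.1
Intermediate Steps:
H(L) = 1 (H(L) = 1/1 = 1)
h(s, Y) = √(2 + s)
h(H(-4), 5)*x = √(2 + 1)*5008 = √3*5008 = 5008*√3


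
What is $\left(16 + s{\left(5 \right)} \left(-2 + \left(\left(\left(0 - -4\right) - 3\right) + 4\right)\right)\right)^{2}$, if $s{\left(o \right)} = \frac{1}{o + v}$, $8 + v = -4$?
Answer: $\frac{11881}{49} \approx 242.47$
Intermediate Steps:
$v = -12$ ($v = -8 - 4 = -12$)
$s{\left(o \right)} = \frac{1}{-12 + o}$ ($s{\left(o \right)} = \frac{1}{o - 12} = \frac{1}{-12 + o}$)
$\left(16 + s{\left(5 \right)} \left(-2 + \left(\left(\left(0 - -4\right) - 3\right) + 4\right)\right)\right)^{2} = \left(16 + \frac{-2 + \left(\left(\left(0 - -4\right) - 3\right) + 4\right)}{-12 + 5}\right)^{2} = \left(16 + \frac{-2 + \left(\left(\left(0 + 4\right) - 3\right) + 4\right)}{-7}\right)^{2} = \left(16 - \frac{-2 + \left(\left(4 - 3\right) + 4\right)}{7}\right)^{2} = \left(16 - \frac{-2 + \left(1 + 4\right)}{7}\right)^{2} = \left(16 - \frac{-2 + 5}{7}\right)^{2} = \left(16 - \frac{3}{7}\right)^{2} = \left(\frac{109}{7}\right)^{2} = \frac{11881}{49}$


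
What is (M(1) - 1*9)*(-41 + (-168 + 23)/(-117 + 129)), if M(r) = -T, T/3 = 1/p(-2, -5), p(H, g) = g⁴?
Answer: 298753/625 ≈ 478.00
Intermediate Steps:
T = 3/625 (T = 3/((-5)⁴) = 3/625 ≈ 0.0048000)
M(r) = -3/625 (M(r) = -1*3/625 = -3/625)
(M(1) - 1*9)*(-41 + (-168 + 23)/(-117 + 129)) = (-3/625 - 1*9)*(-41 + (-168 + 23)/(-117 + 129)) = (-3/625 - 9)*(-41 - 145/12) = -5628*(-41 - 145*1/12)/625 = -5628*(-41 - 145/12)/625 = -5628/625*(-637/12) = 298753/625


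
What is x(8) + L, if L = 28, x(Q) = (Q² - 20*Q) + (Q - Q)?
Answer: -68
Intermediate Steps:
x(Q) = Q² - 20*Q (x(Q) = (Q² - 20*Q) + 0 = Q² - 20*Q)
x(8) + L = 8*(-20 + 8) + 28 = 8*(-12) + 28 = -96 + 28 = -68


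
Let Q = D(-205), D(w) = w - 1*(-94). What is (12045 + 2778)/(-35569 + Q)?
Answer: -14823/35680 ≈ -0.41544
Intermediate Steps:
D(w) = 94 + w (D(w) = w + 94 = 94 + w)
Q = -111 (Q = 94 - 205 = -111)
(12045 + 2778)/(-35569 + Q) = (12045 + 2778)/(-35569 - 111) = 14823/(-35680) = 14823*(-1/35680) = -14823/35680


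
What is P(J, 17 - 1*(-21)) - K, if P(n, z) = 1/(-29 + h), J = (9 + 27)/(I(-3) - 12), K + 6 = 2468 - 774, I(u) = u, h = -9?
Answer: -64145/38 ≈ -1688.0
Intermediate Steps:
K = 1688 (K = -6 + (2468 - 774) = -6 + 1694 = 1688)
J = -12/5 (J = (9 + 27)/(-3 - 12) = 36/(-15) = 36*(-1/15) = -12/5 ≈ -2.4000)
P(n, z) = -1/38 (P(n, z) = 1/(-29 - 9) = 1/(-38) = -1/38)
P(J, 17 - 1*(-21)) - K = -1/38 - 1*1688 = -1/38 - 1688 = -64145/38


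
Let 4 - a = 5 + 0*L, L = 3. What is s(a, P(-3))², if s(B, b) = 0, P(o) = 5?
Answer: 0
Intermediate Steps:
a = -1 (a = 4 - (5 + 0*3) = 4 - (5 + 0) = 4 - 1*5 = 4 - 5 = -1)
s(a, P(-3))² = 0² = 0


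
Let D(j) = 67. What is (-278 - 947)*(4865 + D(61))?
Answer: -6041700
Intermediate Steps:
(-278 - 947)*(4865 + D(61)) = (-278 - 947)*(4865 + 67) = -1225*4932 = -6041700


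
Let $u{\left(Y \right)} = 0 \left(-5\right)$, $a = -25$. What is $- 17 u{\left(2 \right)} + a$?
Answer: $-25$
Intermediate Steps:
$u{\left(Y \right)} = 0$
$- 17 u{\left(2 \right)} + a = \left(-17\right) 0 - 25 = 0 - 25 = -25$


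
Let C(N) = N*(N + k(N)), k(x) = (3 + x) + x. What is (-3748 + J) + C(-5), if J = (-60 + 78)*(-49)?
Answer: -4570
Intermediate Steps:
k(x) = 3 + 2*x
C(N) = N*(3 + 3*N) (C(N) = N*(N + (3 + 2*N)) = N*(3 + 3*N))
J = -882 (J = 18*(-49) = -882)
(-3748 + J) + C(-5) = (-3748 - 882) + 3*(-5)*(1 - 5) = -4630 + 3*(-5)*(-4) = -4630 + 60 = -4570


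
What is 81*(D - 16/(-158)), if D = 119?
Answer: 762129/79 ≈ 9647.2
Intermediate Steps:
81*(D - 16/(-158)) = 81*(119 - 16/(-158)) = 81*(119 - 16*(-1/158)) = 81*(119 + 8/79) = 81*(9409/79) = 762129/79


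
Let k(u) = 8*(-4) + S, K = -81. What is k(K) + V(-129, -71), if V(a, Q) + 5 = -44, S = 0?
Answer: -81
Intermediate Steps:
V(a, Q) = -49 (V(a, Q) = -5 - 44 = -49)
k(u) = -32 (k(u) = 8*(-4) + 0 = -32 + 0 = -32)
k(K) + V(-129, -71) = -32 - 49 = -81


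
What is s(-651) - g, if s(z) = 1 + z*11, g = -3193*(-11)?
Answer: -42283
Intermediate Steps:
g = 35123
s(z) = 1 + 11*z
s(-651) - g = (1 + 11*(-651)) - 1*35123 = (1 - 7161) - 35123 = -7160 - 35123 = -42283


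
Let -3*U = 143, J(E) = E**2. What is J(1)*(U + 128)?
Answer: 241/3 ≈ 80.333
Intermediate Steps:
U = -143/3 (U = -1/3*143 = -143/3 ≈ -47.667)
J(1)*(U + 128) = 1**2*(-143/3 + 128) = 1*(241/3) = 241/3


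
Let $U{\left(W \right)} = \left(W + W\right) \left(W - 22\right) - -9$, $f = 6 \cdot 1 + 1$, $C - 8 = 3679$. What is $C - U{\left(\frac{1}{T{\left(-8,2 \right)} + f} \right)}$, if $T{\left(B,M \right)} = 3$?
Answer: $\frac{184119}{50} \approx 3682.4$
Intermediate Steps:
$C = 3687$ ($C = 8 + 3679 = 3687$)
$f = 7$ ($f = 6 + 1 = 7$)
$U{\left(W \right)} = 9 + 2 W \left(-22 + W\right)$ ($U{\left(W \right)} = 2 W \left(-22 + W\right) + 9 = 9 + 2 W \left(-22 + W\right)$)
$C - U{\left(\frac{1}{T{\left(-8,2 \right)} + f} \right)} = 3687 - \left(9 - \frac{44}{3 + 7} + 2 \left(\frac{1}{3 + 7}\right)^{2}\right) = 3687 - \left(9 - \frac{44}{10} + 2 \left(\frac{1}{10}\right)^{2}\right) = 3687 - \left(9 - \frac{22}{5} + \frac{2}{100}\right) = 3687 - \left(9 - \frac{22}{5} + 2 \cdot \frac{1}{100}\right) = 3687 - \left(9 - \frac{22}{5} + \frac{1}{50}\right) = 3687 - \frac{231}{50} = \frac{184119}{50}$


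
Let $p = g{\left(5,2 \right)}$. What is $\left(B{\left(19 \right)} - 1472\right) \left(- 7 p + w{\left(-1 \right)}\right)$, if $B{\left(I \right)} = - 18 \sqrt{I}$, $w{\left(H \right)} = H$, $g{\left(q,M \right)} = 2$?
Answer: $22080 + 270 \sqrt{19} \approx 23257.0$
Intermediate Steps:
$p = 2$
$\left(B{\left(19 \right)} - 1472\right) \left(- 7 p + w{\left(-1 \right)}\right) = \left(- 18 \sqrt{19} - 1472\right) \left(\left(-7\right) 2 - 1\right) = \left(- 18 \sqrt{19} - 1472\right) \left(-14 - 1\right) = \left(-1472 - 18 \sqrt{19}\right) \left(-15\right) = 22080 + 270 \sqrt{19}$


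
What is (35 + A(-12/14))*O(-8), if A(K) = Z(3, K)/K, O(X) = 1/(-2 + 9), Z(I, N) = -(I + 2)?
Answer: 35/6 ≈ 5.8333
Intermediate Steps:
Z(I, N) = -2 - I (Z(I, N) = -(2 + I) = -2 - I)
O(X) = 1/7
A(K) = -5/K (A(K) = (-2 - 1*3)/K = (-2 - 3)/K = -5/K)
(35 + A(-12/14))*O(-8) = (35 - 5/((-12/14)))*(1/7) = (35 - 5/((-12*1/14)))*(1/7) = (35 - 5/(-6/7))*(1/7) = (35 - 5*(-7/6))*(1/7) = (35 + 35/6)*(1/7) = (245/6)*(1/7) = 35/6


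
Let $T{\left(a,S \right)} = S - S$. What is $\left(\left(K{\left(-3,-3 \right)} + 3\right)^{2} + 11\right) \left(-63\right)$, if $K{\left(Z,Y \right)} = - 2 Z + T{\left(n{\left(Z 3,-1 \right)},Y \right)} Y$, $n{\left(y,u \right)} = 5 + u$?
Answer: $-5796$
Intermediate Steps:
$T{\left(a,S \right)} = 0$
$K{\left(Z,Y \right)} = - 2 Z$ ($K{\left(Z,Y \right)} = - 2 Z + 0 Y = - 2 Z + 0 = - 2 Z$)
$\left(\left(K{\left(-3,-3 \right)} + 3\right)^{2} + 11\right) \left(-63\right) = \left(\left(\left(-2\right) \left(-3\right) + 3\right)^{2} + 11\right) \left(-63\right) = \left(\left(6 + 3\right)^{2} + 11\right) \left(-63\right) = \left(9^{2} + 11\right) \left(-63\right) = \left(81 + 11\right) \left(-63\right) = 92 \left(-63\right) = -5796$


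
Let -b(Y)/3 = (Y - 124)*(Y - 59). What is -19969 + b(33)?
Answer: -27067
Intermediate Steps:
b(Y) = -3*(-124 + Y)*(-59 + Y) (b(Y) = -3*(Y - 124)*(Y - 59) = -3*(-124 + Y)*(-59 + Y))
-19969 + b(33) = -19969 + (-21948 - 3*33² + 549*33) = -19969 + (-21948 - 3*1089 + 18117) = -19969 + (-21948 - 3267 + 18117) = -19969 - 7098 = -27067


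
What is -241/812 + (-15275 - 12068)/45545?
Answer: -33178861/36982540 ≈ -0.89715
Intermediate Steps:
-241/812 + (-15275 - 12068)/45545 = -241*1/812 - 27343*1/45545 = -241/812 - 27343/45545 = -33178861/36982540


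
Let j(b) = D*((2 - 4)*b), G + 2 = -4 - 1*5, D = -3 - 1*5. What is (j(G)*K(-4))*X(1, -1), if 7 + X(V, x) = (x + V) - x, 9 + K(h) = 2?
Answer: -7392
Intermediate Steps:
D = -8 (D = -3 - 5 = -8)
K(h) = -7 (K(h) = -9 + 2 = -7)
G = -11 (G = -2 + (-4 - 1*5) = -2 + (-4 - 5) = -2 - 9 = -11)
j(b) = 16*b (j(b) = -8*(2 - 4)*b = -(-16)*b = 16*b)
X(V, x) = -7 + V (X(V, x) = -7 + ((x + V) - x) = -7 + ((V + x) - x) = -7 + V)
(j(G)*K(-4))*X(1, -1) = ((16*(-11))*(-7))*(-7 + 1) = -176*(-7)*(-6) = 1232*(-6) = -7392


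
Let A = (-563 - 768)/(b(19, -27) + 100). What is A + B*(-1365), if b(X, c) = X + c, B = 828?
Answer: -103981571/92 ≈ -1.1302e+6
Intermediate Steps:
A = -1331/92 (A = (-563 - 768)/((19 - 27) + 100) = -1331/(-8 + 100) = -1331/92 ≈ -14.467)
A + B*(-1365) = -1331/92 + 828*(-1365) = -1331/92 - 1130220 = -103981571/92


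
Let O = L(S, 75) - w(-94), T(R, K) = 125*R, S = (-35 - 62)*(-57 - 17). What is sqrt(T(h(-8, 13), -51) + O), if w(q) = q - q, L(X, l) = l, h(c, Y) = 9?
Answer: 20*sqrt(3) ≈ 34.641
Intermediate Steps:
S = 7178 (S = -97*(-74) = 7178)
w(q) = 0
O = 75 (O = 75 - 1*0 = 75 + 0 = 75)
sqrt(T(h(-8, 13), -51) + O) = sqrt(125*9 + 75) = sqrt(1125 + 75) = sqrt(1200) = 20*sqrt(3)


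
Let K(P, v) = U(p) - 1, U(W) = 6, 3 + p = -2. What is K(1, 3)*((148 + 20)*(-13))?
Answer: -10920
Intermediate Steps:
p = -5 (p = -3 - 2 = -5)
K(P, v) = 5 (K(P, v) = 6 - 1 = 5)
K(1, 3)*((148 + 20)*(-13)) = 5*((148 + 20)*(-13)) = 5*(168*(-13)) = 5*(-2184) = -10920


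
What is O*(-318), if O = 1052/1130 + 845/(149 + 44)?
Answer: -184103874/109045 ≈ -1688.3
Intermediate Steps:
O = 578943/109045 (O = 1052*(1/1130) + 845/193 = 526/565 + 845*(1/193) = 526/565 + 845/193 = 578943/109045 ≈ 5.3092)
O*(-318) = (578943/109045)*(-318) = -184103874/109045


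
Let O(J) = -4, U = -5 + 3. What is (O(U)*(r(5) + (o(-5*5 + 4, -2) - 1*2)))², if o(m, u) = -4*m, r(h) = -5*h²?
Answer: 29584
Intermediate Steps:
U = -2
(O(U)*(r(5) + (o(-5*5 + 4, -2) - 1*2)))² = (-4*(-5*5² + (-4*(-5*5 + 4) - 1*2)))² = (-4*(-5*25 + (-4*(-25 + 4) - 2)))² = (-4*(-125 + (-4*(-21) - 2)))² = (-4*(-125 + (84 - 2)))² = (-4*(-125 + 82))² = (-4*(-43))² = 172² = 29584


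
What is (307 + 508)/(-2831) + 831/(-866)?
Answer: -3058351/2451646 ≈ -1.2475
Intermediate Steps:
(307 + 508)/(-2831) + 831/(-866) = 815*(-1/2831) + 831*(-1/866) = -815/2831 - 831/866 = -3058351/2451646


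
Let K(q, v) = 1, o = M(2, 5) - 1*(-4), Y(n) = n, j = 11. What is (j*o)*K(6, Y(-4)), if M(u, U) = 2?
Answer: 66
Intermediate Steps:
o = 6 (o = 2 - 1*(-4) = 2 + 4 = 6)
(j*o)*K(6, Y(-4)) = (11*6)*1 = 66*1 = 66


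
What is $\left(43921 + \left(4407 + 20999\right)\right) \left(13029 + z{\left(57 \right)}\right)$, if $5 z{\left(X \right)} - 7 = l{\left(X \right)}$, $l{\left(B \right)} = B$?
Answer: $\frac{4520744343}{5} \approx 9.0415 \cdot 10^{8}$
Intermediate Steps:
$z{\left(X \right)} = \frac{7}{5} + \frac{X}{5}$
$\left(43921 + \left(4407 + 20999\right)\right) \left(13029 + z{\left(57 \right)}\right) = \left(43921 + \left(4407 + 20999\right)\right) \left(13029 + \left(\frac{7}{5} + \frac{1}{5} \cdot 57\right)\right) = \left(43921 + 25406\right) \left(13029 + \left(\frac{7}{5} + \frac{57}{5}\right)\right) = 69327 \left(13029 + \frac{64}{5}\right) = 69327 \cdot \frac{65209}{5} = \frac{4520744343}{5}$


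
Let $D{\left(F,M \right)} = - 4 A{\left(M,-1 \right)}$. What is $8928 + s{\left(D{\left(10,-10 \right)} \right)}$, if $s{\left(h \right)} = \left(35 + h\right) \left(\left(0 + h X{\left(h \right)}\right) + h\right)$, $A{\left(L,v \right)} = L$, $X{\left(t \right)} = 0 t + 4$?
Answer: $23928$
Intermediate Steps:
$X{\left(t \right)} = 4$ ($X{\left(t \right)} = 0 + 4 = 4$)
$D{\left(F,M \right)} = - 4 M$
$s{\left(h \right)} = 5 h \left(35 + h\right)$ ($s{\left(h \right)} = \left(35 + h\right) \left(\left(0 + h 4\right) + h\right) = \left(35 + h\right) \left(\left(0 + 4 h\right) + h\right) = \left(35 + h\right) \left(4 h + h\right) = \left(35 + h\right) 5 h = 5 h \left(35 + h\right)$)
$8928 + s{\left(D{\left(10,-10 \right)} \right)} = 8928 + 5 \left(\left(-4\right) \left(-10\right)\right) \left(35 - -40\right) = 8928 + 5 \cdot 40 \left(35 + 40\right) = 8928 + 5 \cdot 40 \cdot 75 = 8928 + 15000 = 23928$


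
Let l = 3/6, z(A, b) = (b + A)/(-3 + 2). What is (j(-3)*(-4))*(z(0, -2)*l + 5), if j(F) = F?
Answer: 72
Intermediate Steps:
z(A, b) = -A - b (z(A, b) = (A + b)/(-1) = (A + b)*(-1) = -A - b)
l = 1/2 (l = 3*(1/6) = 1/2 ≈ 0.50000)
(j(-3)*(-4))*(z(0, -2)*l + 5) = (-3*(-4))*((-1*0 - 1*(-2))*(1/2) + 5) = 12*((0 + 2)*(1/2) + 5) = 12*(2*(1/2) + 5) = 12*(1 + 5) = 12*6 = 72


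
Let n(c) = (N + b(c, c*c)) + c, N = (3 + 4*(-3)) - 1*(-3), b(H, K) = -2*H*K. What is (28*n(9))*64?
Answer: -2607360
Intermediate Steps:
b(H, K) = -2*H*K
N = -6 (N = (3 - 12) + 3 = -9 + 3 = -6)
n(c) = -6 + c - 2*c³ (n(c) = (-6 - 2*c*c*c) + c = (-6 - 2*c*c²) + c = (-6 - 2*c³) + c = -6 + c - 2*c³)
(28*n(9))*64 = (28*(-6 + 9 - 2*9³))*64 = (28*(-6 + 9 - 2*729))*64 = (28*(-6 + 9 - 1458))*64 = (28*(-1455))*64 = -40740*64 = -2607360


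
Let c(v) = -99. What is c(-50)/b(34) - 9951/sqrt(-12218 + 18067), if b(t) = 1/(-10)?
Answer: 990 - 9951*sqrt(5849)/5849 ≈ 859.89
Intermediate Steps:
b(t) = -1/10
c(-50)/b(34) - 9951/sqrt(-12218 + 18067) = -99/(-1/10) - 9951/sqrt(-12218 + 18067) = -99*(-10) - 9951*sqrt(5849)/5849 = 990 - 9951*sqrt(5849)/5849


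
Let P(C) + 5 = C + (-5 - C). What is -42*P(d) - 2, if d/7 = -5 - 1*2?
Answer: 418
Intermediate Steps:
d = -49 (d = 7*(-5 - 1*2) = 7*(-5 - 2) = 7*(-7) = -49)
P(C) = -10 (P(C) = -5 + (C + (-5 - C)) = -5 - 5 = -10)
-42*P(d) - 2 = -42*(-10) - 2 = 420 - 2 = 418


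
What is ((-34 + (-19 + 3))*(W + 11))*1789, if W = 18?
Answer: -2594050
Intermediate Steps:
((-34 + (-19 + 3))*(W + 11))*1789 = ((-34 + (-19 + 3))*(18 + 11))*1789 = ((-34 - 16)*29)*1789 = -50*29*1789 = -1450*1789 = -2594050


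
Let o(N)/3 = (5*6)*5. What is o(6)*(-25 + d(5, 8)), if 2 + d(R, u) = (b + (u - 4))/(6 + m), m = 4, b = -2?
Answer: -12060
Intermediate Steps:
o(N) = 450 (o(N) = 3*((5*6)*5) = 3*(30*5) = 3*150 = 450)
d(R, u) = -13/5 + u/10 (d(R, u) = -2 + (-2 + (u - 4))/(6 + 4) = -2 + (-2 + (-4 + u))/10 = -2 + (-6 + u)*(1/10) = -2 + (-3/5 + u/10) = -13/5 + u/10)
o(6)*(-25 + d(5, 8)) = 450*(-25 + (-13/5 + (1/10)*8)) = 450*(-25 + (-13/5 + 4/5)) = 450*(-25 - 9/5) = 450*(-134/5) = -12060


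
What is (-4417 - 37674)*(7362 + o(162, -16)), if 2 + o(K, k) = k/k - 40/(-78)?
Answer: -12084284009/39 ≈ -3.0985e+8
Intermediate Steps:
o(K, k) = -19/39 (o(K, k) = -2 + (k/k - 40/(-78)) = -2 + (1 - 40*(-1/78)) = -2 + (1 + 20/39) = -2 + 59/39 = -19/39)
(-4417 - 37674)*(7362 + o(162, -16)) = (-4417 - 37674)*(7362 - 19/39) = -42091*287099/39 = -12084284009/39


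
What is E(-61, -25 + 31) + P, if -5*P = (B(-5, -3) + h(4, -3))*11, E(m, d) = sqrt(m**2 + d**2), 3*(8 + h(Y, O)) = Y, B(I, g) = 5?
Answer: 11/3 + 17*sqrt(13) ≈ 64.961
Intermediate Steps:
h(Y, O) = -8 + Y/3
E(m, d) = sqrt(d**2 + m**2)
P = 11/3 (P = -(5 + (-8 + (1/3)*4))*11/5 = -(5 + (-8 + 4/3))*11/5 = -(5 - 20/3)*11/5 = -(-1)*11/3 = -1/5*(-55/3) = 11/3 ≈ 3.6667)
E(-61, -25 + 31) + P = sqrt((-25 + 31)**2 + (-61)**2) + 11/3 = sqrt(6**2 + 3721) + 11/3 = sqrt(36 + 3721) + 11/3 = sqrt(3757) + 11/3 = 17*sqrt(13) + 11/3 = 11/3 + 17*sqrt(13)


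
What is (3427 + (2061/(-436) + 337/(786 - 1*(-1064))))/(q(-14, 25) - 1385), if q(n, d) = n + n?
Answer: -460092047/189954300 ≈ -2.4221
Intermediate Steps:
q(n, d) = 2*n
(3427 + (2061/(-436) + 337/(786 - 1*(-1064))))/(q(-14, 25) - 1385) = (3427 + (2061/(-436) + 337/(786 - 1*(-1064))))/(2*(-14) - 1385) = (3427 + (2061*(-1/436) + 337/(786 + 1064)))/(-28 - 1385) = (3427 + (-2061/436 + 337/1850))/(-1413) = (3427 + (-2061/436 + 337*(1/1850)))*(-1/1413) = (3427 + (-2061/436 + 337/1850))*(-1/1413) = (3427 - 1832959/403300)*(-1/1413) = (1380276141/403300)*(-1/1413) = -460092047/189954300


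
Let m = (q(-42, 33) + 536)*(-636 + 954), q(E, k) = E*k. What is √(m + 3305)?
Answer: I*√266995 ≈ 516.72*I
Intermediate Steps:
m = -270300 (m = (-42*33 + 536)*(-636 + 954) = (-1386 + 536)*318 = -850*318 = -270300)
√(m + 3305) = √(-270300 + 3305) = √(-266995) = I*√266995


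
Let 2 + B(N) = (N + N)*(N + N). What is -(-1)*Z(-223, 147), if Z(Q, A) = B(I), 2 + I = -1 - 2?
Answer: 98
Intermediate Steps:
I = -5 (I = -2 + (-1 - 2) = -2 - 3 = -5)
B(N) = -2 + 4*N² (B(N) = -2 + (N + N)*(N + N) = -2 + (2*N)*(2*N) = -2 + 4*N²)
Z(Q, A) = 98 (Z(Q, A) = -2 + 4*(-5)² = -2 + 4*25 = -2 + 100 = 98)
-(-1)*Z(-223, 147) = -(-1)*98 = -1*(-98) = 98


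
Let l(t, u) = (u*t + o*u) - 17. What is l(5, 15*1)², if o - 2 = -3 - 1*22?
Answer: 82369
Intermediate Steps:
o = -23 (o = 2 + (-3 - 1*22) = 2 + (-3 - 22) = 2 - 25 = -23)
l(t, u) = -17 - 23*u + t*u (l(t, u) = (u*t - 23*u) - 17 = (t*u - 23*u) - 17 = (-23*u + t*u) - 17 = -17 - 23*u + t*u)
l(5, 15*1)² = (-17 - 345 + 5*(15*1))² = (-17 - 23*15 + 5*15)² = (-17 - 345 + 75)² = (-287)² = 82369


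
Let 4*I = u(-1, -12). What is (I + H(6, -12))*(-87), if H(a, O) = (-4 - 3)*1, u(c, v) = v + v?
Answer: 1131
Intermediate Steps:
u(c, v) = 2*v
I = -6 (I = (2*(-12))/4 = (¼)*(-24) = -6)
H(a, O) = -7 (H(a, O) = -7*1 = -7)
(I + H(6, -12))*(-87) = (-6 - 7)*(-87) = -13*(-87) = 1131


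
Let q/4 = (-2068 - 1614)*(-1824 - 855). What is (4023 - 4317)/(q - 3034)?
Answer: -147/19726639 ≈ -7.4519e-6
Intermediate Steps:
q = 39456312 (q = 4*((-2068 - 1614)*(-1824 - 855)) = 4*(-3682*(-2679)) = 4*9864078 = 39456312)
(4023 - 4317)/(q - 3034) = (4023 - 4317)/(39456312 - 3034) = -294/39453278 = -294*1/39453278 = -147/19726639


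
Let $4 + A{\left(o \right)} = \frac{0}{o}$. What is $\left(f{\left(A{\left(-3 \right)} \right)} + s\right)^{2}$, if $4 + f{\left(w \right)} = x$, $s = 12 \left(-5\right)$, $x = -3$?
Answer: $4489$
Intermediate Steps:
$A{\left(o \right)} = -4$ ($A{\left(o \right)} = -4 + \frac{0}{o} = -4 + 0 = -4$)
$s = -60$
$f{\left(w \right)} = -7$ ($f{\left(w \right)} = -4 - 3 = -7$)
$\left(f{\left(A{\left(-3 \right)} \right)} + s\right)^{2} = \left(-7 - 60\right)^{2} = \left(-67\right)^{2} = 4489$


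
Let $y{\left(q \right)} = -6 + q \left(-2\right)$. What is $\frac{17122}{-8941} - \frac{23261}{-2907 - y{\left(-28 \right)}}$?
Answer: $\frac{157346847}{26438537} \approx 5.9514$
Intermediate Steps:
$y{\left(q \right)} = -6 - 2 q$
$\frac{17122}{-8941} - \frac{23261}{-2907 - y{\left(-28 \right)}} = \frac{17122}{-8941} - \frac{23261}{-2907 - \left(-6 - -56\right)} = 17122 \left(- \frac{1}{8941}\right) - \frac{23261}{-2907 - \left(-6 + 56\right)} = - \frac{17122}{8941} - \frac{23261}{-2907 - 50} = - \frac{17122}{8941} - \frac{23261}{-2957} = - \frac{17122}{8941} - - \frac{23261}{2957} = - \frac{17122}{8941} + \frac{23261}{2957} = \frac{157346847}{26438537}$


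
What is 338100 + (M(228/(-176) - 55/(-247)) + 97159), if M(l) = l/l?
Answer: 435260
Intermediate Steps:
M(l) = 1
338100 + (M(228/(-176) - 55/(-247)) + 97159) = 338100 + (1 + 97159) = 338100 + 97160 = 435260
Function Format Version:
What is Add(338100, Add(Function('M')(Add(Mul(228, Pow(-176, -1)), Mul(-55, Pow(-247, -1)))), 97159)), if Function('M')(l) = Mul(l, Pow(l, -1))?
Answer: 435260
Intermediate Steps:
Function('M')(l) = 1
Add(338100, Add(Function('M')(Add(Mul(228, Pow(-176, -1)), Mul(-55, Pow(-247, -1)))), 97159)) = Add(338100, Add(1, 97159)) = Add(338100, 97160) = 435260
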